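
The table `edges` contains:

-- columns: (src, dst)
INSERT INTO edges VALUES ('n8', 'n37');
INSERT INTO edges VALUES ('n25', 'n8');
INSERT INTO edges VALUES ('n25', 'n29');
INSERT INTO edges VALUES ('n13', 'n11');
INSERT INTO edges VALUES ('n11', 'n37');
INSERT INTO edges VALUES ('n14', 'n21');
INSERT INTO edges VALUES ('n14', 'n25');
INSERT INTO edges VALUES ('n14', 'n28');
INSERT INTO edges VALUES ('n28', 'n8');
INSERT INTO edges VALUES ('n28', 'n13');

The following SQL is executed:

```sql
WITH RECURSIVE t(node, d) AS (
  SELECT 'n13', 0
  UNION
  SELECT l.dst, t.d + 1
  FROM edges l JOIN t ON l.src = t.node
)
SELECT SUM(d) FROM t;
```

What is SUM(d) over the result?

Base: (n13, d=0).
Iteration 1: edges from {n13} -> (n11, d=1).
Iteration 2: edges from {n11} -> (n37, d=2).
Iteration 3: no outgoing edges from {n37}; recursion stops.
SUM(d) = 0 + 1 + 2 = 3.

3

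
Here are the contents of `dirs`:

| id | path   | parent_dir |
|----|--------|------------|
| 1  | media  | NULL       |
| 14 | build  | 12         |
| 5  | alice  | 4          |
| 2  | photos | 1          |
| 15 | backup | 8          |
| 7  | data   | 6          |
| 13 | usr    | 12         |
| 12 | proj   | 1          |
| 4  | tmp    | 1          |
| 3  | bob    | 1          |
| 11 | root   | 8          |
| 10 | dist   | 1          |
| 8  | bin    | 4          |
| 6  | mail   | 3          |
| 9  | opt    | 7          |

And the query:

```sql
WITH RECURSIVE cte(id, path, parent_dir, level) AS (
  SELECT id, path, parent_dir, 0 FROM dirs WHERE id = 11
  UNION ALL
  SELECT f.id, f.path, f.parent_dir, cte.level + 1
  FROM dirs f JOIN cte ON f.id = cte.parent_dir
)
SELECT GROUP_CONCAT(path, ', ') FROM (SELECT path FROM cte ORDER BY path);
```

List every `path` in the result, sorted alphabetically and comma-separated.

Base: id=11 (root), parent_dir=8, level 0.
Iteration 1: join on id=8 -> bin (id 8, parent_dir=4, level 1).
Iteration 2: join on id=4 -> tmp (id 4, parent_dir=1, level 2).
Iteration 3: join on id=1 -> media (id 1, parent_dir=NULL, level 3).
Iteration 4: parent_dir is NULL; no match; recursion stops.

bin, media, root, tmp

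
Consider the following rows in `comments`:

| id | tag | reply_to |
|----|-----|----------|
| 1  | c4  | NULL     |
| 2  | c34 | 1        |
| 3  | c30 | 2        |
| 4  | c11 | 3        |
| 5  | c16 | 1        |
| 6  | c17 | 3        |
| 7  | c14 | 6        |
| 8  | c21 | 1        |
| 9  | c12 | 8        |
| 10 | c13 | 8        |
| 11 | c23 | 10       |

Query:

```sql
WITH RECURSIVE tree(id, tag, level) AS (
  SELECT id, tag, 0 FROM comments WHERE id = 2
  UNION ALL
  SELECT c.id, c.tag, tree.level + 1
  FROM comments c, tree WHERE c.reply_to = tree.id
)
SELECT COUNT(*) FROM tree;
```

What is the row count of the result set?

5

Base: id=2 (c34) at level 0.
Iteration 1: rows with reply_to in {2} -> c30 (id 3, level 1).
Iteration 2: rows with reply_to in {3} -> c11 (id 4, level 2), c17 (id 6, level 2).
Iteration 3: rows with reply_to in {4,6} -> c14 (id 7, level 3).
Iteration 4: no rows with reply_to in {7}; recursion stops.
Total rows emitted: 5.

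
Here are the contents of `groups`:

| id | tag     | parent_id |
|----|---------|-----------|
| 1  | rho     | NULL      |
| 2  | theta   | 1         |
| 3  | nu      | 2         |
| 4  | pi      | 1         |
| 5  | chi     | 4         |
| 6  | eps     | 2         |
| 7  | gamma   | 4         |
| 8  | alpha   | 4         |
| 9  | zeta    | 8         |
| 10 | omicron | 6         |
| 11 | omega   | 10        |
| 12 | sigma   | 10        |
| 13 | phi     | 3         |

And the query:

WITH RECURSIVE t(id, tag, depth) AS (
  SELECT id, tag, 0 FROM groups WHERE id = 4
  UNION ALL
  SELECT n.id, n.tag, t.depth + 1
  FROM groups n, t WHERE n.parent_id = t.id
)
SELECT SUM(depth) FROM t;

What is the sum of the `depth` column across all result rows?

Base: id=4 (pi) at depth 0.
Iteration 1: rows with parent_id in {4} -> chi (id 5, depth 1), gamma (id 7, depth 1), alpha (id 8, depth 1).
Iteration 2: rows with parent_id in {5,7,8} -> zeta (id 9, depth 2).
Iteration 3: no rows with parent_id in {9}; recursion stops.
SUM(depth) = 0 + 1 + 1 + 1 + 2 = 5.

5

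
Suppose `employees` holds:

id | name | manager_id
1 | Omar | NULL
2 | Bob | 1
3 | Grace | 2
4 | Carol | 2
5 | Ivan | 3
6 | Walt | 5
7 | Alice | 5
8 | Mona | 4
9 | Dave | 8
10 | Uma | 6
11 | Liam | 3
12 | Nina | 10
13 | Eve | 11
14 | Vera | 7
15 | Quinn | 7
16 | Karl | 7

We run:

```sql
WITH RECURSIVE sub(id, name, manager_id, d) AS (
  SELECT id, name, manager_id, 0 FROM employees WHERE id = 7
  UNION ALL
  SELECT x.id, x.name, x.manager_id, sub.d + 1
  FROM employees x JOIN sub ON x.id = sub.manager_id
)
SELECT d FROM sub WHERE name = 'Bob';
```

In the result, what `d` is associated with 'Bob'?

Base: id=7 (Alice), manager_id=5, d 0.
Iteration 1: join on id=5 -> Ivan (id 5, manager_id=3, d 1).
Iteration 2: join on id=3 -> Grace (id 3, manager_id=2, d 2).
Iteration 3: join on id=2 -> Bob (id 2, manager_id=1, d 3).
Iteration 4: join on id=1 -> Omar (id 1, manager_id=NULL, d 4).
Iteration 5: manager_id is NULL; no match; recursion stops.

3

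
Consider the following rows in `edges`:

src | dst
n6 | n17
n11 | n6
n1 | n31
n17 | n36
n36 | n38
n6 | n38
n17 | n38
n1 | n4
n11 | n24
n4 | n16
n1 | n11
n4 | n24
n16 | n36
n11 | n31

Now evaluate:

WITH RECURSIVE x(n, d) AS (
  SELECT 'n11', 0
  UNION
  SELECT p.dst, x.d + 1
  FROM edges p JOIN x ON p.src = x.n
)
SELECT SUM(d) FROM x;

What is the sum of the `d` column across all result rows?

17

Base: (n11, d=0).
Iteration 1: edges from {n11} -> (n24, d=1), (n31, d=1), (n6, d=1).
Iteration 2: edges from {n24,n31,n6} -> (n17, d=2), (n38, d=2).
Iteration 3: edges from {n17,n38} -> (n36, d=3), (n38, d=3).
Iteration 4: edges from {n36,n38} -> (n38, d=4).
Iteration 5: no outgoing edges from {n38}; recursion stops.
SUM(d) = 0 + 1 + 1 + 1 + 2 + 2 + 3 + 3 + 4 = 17.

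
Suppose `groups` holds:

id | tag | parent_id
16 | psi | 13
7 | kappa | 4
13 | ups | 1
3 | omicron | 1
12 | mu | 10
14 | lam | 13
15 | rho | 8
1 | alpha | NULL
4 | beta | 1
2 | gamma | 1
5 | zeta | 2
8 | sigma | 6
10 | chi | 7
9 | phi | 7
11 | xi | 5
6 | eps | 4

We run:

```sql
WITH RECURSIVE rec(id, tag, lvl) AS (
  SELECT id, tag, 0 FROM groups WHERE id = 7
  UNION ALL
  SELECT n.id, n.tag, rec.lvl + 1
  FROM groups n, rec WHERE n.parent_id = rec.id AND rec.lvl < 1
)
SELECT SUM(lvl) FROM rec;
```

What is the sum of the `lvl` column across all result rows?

Base: id=7 (kappa) at lvl 0.
Iteration 1: rows with parent_id in {7} -> phi (id 9, lvl 1), chi (id 10, lvl 1).
Iteration 2: lvl < 1 fails for all current rows; recursion stops.
SUM(lvl) = 0 + 1 + 1 = 2.

2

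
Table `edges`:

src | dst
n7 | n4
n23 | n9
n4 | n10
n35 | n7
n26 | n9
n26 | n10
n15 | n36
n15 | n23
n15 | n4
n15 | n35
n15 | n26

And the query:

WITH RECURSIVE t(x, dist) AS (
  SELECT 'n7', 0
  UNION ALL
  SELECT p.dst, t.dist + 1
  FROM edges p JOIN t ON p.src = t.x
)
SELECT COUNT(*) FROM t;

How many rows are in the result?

3

Base: (n7, dist=0).
Iteration 1: edges from {n7} -> (n4, dist=1).
Iteration 2: edges from {n4} -> (n10, dist=2).
Iteration 3: no outgoing edges from {n10}; recursion stops.
Total rows emitted: 3.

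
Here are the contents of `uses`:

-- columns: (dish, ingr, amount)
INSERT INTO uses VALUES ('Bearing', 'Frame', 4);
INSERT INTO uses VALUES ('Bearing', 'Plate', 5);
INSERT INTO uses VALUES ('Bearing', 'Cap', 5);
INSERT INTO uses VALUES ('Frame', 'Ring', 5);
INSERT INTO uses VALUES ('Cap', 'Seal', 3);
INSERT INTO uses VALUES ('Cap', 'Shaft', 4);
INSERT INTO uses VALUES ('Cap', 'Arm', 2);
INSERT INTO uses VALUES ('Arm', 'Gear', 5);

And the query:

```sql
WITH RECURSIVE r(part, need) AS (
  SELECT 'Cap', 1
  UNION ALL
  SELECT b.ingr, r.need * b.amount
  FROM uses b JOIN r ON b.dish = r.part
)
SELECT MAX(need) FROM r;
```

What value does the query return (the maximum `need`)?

Base: (Cap, need=1).
Iteration 1: components of {Cap} -> Arm = 1*2 = 2, Seal = 1*3 = 3, Shaft = 1*4 = 4.
Iteration 2: components of {Arm,Seal,Shaft} -> Gear = 2*5 = 10.
Iteration 3: no further components; recursion stops.
need values: 1, 3, 4, 2, 10; the maximum is 10.

10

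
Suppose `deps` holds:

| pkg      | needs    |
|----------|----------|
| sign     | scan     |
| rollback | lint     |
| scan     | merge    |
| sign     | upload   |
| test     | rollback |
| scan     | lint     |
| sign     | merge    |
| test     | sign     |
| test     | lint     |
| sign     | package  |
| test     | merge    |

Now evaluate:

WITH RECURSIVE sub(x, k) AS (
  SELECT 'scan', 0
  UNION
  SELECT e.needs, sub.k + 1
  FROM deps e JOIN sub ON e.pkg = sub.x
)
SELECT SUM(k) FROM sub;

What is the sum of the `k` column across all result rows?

Base: (scan, k=0).
Iteration 1: edges from {scan} -> (lint, k=1), (merge, k=1).
Iteration 2: no outgoing edges from {lint,merge}; recursion stops.
SUM(k) = 0 + 1 + 1 = 2.

2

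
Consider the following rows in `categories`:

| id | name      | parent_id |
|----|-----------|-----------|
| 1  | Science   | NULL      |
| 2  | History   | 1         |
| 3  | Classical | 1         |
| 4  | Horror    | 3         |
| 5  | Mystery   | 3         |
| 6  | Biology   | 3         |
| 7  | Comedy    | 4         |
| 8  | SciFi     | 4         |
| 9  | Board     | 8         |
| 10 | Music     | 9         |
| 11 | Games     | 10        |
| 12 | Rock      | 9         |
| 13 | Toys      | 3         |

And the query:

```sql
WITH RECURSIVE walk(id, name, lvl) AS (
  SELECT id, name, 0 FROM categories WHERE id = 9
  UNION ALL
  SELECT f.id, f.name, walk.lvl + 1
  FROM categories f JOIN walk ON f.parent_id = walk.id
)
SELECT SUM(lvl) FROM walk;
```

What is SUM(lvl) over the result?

4

Base: id=9 (Board) at lvl 0.
Iteration 1: rows with parent_id in {9} -> Music (id 10, lvl 1), Rock (id 12, lvl 1).
Iteration 2: rows with parent_id in {10,12} -> Games (id 11, lvl 2).
Iteration 3: no rows with parent_id in {11}; recursion stops.
SUM(lvl) = 0 + 1 + 1 + 2 = 4.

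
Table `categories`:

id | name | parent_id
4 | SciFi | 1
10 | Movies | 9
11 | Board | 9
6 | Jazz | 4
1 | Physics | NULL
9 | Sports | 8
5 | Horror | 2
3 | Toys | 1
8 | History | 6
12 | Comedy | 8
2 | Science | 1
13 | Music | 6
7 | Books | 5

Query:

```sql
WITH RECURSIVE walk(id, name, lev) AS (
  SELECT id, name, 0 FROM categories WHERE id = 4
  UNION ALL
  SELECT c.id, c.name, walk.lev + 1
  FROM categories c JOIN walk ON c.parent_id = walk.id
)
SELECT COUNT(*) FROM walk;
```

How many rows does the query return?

Base: id=4 (SciFi) at lev 0.
Iteration 1: rows with parent_id in {4} -> Jazz (id 6, lev 1).
Iteration 2: rows with parent_id in {6} -> History (id 8, lev 2), Music (id 13, lev 2).
Iteration 3: rows with parent_id in {8,13} -> Sports (id 9, lev 3), Comedy (id 12, lev 3).
Iteration 4: rows with parent_id in {9,12} -> Movies (id 10, lev 4), Board (id 11, lev 4).
Iteration 5: no rows with parent_id in {10,11}; recursion stops.
Total rows emitted: 8.

8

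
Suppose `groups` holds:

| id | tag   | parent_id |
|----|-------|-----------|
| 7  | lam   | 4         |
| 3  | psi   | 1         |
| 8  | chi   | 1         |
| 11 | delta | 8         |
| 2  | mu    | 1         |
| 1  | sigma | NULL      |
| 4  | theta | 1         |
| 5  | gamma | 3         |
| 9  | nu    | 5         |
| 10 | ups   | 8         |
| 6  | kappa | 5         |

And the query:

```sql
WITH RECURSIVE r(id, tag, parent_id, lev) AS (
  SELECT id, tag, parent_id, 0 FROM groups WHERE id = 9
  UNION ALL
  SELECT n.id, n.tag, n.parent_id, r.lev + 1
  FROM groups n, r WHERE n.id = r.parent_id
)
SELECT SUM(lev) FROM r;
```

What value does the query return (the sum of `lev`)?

6

Base: id=9 (nu), parent_id=5, lev 0.
Iteration 1: join on id=5 -> gamma (id 5, parent_id=3, lev 1).
Iteration 2: join on id=3 -> psi (id 3, parent_id=1, lev 2).
Iteration 3: join on id=1 -> sigma (id 1, parent_id=NULL, lev 3).
Iteration 4: parent_id is NULL; no match; recursion stops.
SUM(lev) = 0 + 1 + 2 + 3 = 6.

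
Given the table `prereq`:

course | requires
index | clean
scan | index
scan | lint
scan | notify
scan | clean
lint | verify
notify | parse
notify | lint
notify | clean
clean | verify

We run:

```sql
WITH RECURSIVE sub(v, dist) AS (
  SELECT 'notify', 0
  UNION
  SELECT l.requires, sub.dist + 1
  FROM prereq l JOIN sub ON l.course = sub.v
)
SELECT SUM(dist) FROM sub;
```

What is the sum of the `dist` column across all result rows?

5

Base: (notify, dist=0).
Iteration 1: edges from {notify} -> (clean, dist=1), (lint, dist=1), (parse, dist=1).
Iteration 2: edges from {clean,lint,parse} -> (verify, dist=2). [UNION drops 1 duplicate row(s)]
Iteration 3: no outgoing edges from {verify}; recursion stops.
SUM(dist) = 0 + 1 + 1 + 1 + 2 = 5.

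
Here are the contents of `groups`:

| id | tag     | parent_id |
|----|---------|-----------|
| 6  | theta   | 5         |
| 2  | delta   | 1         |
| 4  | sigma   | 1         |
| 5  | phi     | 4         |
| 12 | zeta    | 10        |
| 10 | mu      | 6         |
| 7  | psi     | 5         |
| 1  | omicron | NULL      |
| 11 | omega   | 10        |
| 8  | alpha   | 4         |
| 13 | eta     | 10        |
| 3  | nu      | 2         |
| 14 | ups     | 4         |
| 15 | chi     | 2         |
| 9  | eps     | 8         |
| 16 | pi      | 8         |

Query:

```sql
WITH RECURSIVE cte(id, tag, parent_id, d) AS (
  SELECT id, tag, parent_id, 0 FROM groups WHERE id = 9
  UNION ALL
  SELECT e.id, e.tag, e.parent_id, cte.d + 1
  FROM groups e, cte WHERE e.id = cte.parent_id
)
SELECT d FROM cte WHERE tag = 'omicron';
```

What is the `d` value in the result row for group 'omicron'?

3

Base: id=9 (eps), parent_id=8, d 0.
Iteration 1: join on id=8 -> alpha (id 8, parent_id=4, d 1).
Iteration 2: join on id=4 -> sigma (id 4, parent_id=1, d 2).
Iteration 3: join on id=1 -> omicron (id 1, parent_id=NULL, d 3).
Iteration 4: parent_id is NULL; no match; recursion stops.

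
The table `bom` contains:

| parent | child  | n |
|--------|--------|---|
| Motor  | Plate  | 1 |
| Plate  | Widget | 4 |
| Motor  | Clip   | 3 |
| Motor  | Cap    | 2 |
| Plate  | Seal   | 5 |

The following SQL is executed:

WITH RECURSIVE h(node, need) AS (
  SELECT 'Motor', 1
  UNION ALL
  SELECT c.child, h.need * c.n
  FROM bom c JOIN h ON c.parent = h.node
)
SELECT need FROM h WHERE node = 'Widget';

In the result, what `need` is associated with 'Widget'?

Base: (Motor, need=1).
Iteration 1: components of {Motor} -> Cap = 1*2 = 2, Clip = 1*3 = 3, Plate = 1*1 = 1.
Iteration 2: components of {Cap,Clip,Plate} -> Seal = 1*5 = 5, Widget = 1*4 = 4.
Iteration 3: no further components; recursion stops.

4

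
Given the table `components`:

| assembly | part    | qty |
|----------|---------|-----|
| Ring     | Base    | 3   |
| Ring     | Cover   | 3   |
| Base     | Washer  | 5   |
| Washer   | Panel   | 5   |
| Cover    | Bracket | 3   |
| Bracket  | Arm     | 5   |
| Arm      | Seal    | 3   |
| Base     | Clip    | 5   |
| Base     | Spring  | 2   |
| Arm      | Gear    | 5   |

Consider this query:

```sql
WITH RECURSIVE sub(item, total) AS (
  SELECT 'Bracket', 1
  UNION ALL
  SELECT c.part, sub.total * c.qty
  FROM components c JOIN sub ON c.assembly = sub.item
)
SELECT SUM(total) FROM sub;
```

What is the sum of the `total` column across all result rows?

Base: (Bracket, total=1).
Iteration 1: components of {Bracket} -> Arm = 1*5 = 5.
Iteration 2: components of {Arm} -> Gear = 5*5 = 25, Seal = 5*3 = 15.
Iteration 3: no further components; recursion stops.
SUM(total) = 1 + 5 + 15 + 25 = 46.

46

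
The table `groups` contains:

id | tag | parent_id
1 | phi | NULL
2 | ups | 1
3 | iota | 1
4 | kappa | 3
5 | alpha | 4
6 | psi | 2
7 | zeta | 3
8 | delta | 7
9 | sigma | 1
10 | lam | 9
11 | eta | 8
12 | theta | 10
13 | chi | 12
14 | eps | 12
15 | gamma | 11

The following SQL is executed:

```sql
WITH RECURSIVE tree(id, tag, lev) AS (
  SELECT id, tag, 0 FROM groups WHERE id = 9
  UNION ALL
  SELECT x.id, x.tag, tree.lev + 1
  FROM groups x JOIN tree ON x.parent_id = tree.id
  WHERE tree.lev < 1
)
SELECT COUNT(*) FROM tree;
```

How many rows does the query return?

2

Base: id=9 (sigma) at lev 0.
Iteration 1: rows with parent_id in {9} -> lam (id 10, lev 1).
Iteration 2: lev < 1 fails for all current rows; recursion stops.
Total rows emitted: 2.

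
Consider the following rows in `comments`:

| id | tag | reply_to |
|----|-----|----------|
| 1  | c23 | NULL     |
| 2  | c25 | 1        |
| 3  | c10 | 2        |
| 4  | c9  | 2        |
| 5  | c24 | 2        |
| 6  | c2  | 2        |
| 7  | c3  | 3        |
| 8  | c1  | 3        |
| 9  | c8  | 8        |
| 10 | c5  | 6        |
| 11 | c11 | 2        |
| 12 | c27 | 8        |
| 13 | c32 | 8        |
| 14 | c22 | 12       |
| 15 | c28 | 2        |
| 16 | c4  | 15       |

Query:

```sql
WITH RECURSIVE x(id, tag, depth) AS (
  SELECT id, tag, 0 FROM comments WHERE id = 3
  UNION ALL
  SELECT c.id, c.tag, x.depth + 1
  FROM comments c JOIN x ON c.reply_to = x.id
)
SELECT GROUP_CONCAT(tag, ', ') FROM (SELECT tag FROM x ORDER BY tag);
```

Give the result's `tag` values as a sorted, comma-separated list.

c1, c10, c22, c27, c3, c32, c8

Base: id=3 (c10) at depth 0.
Iteration 1: rows with reply_to in {3} -> c3 (id 7, depth 1), c1 (id 8, depth 1).
Iteration 2: rows with reply_to in {7,8} -> c8 (id 9, depth 2), c27 (id 12, depth 2), c32 (id 13, depth 2).
Iteration 3: rows with reply_to in {9,12,13} -> c22 (id 14, depth 3).
Iteration 4: no rows with reply_to in {14}; recursion stops.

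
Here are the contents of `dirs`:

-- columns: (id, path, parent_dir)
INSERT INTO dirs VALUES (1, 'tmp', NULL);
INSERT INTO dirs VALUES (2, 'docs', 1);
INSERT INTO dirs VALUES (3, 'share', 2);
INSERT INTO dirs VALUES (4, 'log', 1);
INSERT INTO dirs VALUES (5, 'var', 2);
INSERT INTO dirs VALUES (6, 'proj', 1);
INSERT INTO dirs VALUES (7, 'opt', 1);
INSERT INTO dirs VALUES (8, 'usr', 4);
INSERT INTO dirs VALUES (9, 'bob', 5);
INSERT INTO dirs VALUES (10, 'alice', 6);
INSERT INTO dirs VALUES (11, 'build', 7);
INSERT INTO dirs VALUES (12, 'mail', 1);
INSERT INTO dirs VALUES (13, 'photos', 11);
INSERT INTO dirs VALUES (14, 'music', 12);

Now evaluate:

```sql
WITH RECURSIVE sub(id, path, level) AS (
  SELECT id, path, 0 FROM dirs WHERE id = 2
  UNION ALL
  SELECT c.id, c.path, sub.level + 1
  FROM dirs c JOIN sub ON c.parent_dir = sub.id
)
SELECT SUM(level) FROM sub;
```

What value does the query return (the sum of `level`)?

Base: id=2 (docs) at level 0.
Iteration 1: rows with parent_dir in {2} -> share (id 3, level 1), var (id 5, level 1).
Iteration 2: rows with parent_dir in {3,5} -> bob (id 9, level 2).
Iteration 3: no rows with parent_dir in {9}; recursion stops.
SUM(level) = 0 + 1 + 1 + 2 = 4.

4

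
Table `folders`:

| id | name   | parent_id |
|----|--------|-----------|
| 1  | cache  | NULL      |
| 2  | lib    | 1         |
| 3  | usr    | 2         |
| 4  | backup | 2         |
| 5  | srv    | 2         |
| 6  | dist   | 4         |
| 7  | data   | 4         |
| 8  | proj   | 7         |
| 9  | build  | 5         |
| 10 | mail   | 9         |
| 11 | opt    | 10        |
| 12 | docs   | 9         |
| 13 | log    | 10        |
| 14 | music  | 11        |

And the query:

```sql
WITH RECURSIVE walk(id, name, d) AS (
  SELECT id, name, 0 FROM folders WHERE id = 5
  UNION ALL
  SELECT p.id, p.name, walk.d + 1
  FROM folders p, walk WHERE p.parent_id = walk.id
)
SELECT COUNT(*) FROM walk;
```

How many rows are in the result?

7

Base: id=5 (srv) at d 0.
Iteration 1: rows with parent_id in {5} -> build (id 9, d 1).
Iteration 2: rows with parent_id in {9} -> mail (id 10, d 2), docs (id 12, d 2).
Iteration 3: rows with parent_id in {10,12} -> opt (id 11, d 3), log (id 13, d 3).
Iteration 4: rows with parent_id in {11,13} -> music (id 14, d 4).
Iteration 5: no rows with parent_id in {14}; recursion stops.
Total rows emitted: 7.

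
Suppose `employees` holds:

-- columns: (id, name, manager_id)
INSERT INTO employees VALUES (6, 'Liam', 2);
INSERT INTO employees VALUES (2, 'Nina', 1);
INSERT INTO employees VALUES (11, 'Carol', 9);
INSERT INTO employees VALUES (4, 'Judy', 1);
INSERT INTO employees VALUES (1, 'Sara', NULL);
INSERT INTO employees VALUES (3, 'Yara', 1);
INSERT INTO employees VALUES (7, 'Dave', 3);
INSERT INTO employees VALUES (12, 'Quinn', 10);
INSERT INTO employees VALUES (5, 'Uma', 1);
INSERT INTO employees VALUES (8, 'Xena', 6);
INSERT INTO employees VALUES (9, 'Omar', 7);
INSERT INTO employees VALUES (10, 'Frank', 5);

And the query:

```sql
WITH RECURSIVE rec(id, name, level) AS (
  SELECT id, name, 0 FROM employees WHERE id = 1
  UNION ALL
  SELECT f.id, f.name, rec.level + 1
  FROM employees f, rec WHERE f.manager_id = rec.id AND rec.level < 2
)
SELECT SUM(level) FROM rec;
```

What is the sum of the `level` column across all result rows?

10

Base: id=1 (Sara) at level 0.
Iteration 1: rows with manager_id in {1} -> Nina (id 2, level 1), Yara (id 3, level 1), Judy (id 4, level 1), Uma (id 5, level 1).
Iteration 2: rows with manager_id in {2,3,4,5} -> Liam (id 6, level 2), Dave (id 7, level 2), Frank (id 10, level 2).
Iteration 3: level < 2 fails for all current rows; recursion stops.
SUM(level) = 0 + 1 + 1 + 1 + 1 + 2 + 2 + 2 = 10.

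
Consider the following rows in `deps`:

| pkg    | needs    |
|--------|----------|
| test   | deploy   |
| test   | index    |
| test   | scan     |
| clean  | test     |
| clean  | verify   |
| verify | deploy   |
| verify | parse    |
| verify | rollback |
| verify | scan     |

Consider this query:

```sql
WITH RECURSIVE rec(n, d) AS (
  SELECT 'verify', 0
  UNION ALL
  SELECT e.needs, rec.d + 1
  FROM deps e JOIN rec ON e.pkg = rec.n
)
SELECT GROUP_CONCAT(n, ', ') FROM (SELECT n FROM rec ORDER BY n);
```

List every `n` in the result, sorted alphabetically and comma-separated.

Base: (verify, d=0).
Iteration 1: edges from {verify} -> (deploy, d=1), (parse, d=1), (rollback, d=1), (scan, d=1).
Iteration 2: no outgoing edges from {deploy,parse,rollback,scan}; recursion stops.

deploy, parse, rollback, scan, verify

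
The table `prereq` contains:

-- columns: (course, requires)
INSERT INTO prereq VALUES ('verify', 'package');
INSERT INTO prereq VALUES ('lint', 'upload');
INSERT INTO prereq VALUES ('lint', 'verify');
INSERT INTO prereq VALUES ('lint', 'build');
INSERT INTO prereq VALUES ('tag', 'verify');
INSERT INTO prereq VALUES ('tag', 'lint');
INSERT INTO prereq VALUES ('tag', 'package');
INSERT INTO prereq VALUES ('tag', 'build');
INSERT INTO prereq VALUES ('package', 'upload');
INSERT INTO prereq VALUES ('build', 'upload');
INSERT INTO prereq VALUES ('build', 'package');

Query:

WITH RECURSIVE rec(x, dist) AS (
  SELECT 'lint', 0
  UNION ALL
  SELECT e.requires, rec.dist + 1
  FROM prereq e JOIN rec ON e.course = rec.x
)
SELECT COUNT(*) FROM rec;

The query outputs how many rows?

9

Base: (lint, dist=0).
Iteration 1: edges from {lint} -> (build, dist=1), (upload, dist=1), (verify, dist=1).
Iteration 2: edges from {build,upload,verify} -> (package, dist=2) x2, (upload, dist=2). [UNION ALL keeps all 3 new rows, including repeats]
Iteration 3: edges from {package,upload} -> (upload, dist=3) x2. [UNION ALL keeps all 2 new rows, including repeats]
Iteration 4: no outgoing edges from {upload}; recursion stops.
Total rows emitted: 9.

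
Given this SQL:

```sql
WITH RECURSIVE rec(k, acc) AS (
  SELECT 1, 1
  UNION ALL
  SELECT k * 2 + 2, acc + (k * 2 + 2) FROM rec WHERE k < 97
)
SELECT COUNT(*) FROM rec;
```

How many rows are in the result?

7

Base: k=1, acc=1.
Iteration 1: 1 < 97 holds -> k = 1 * 2 + 2 = 4, acc = 1 + 4 = 5.
Iteration 2: 4 < 97 holds -> k = 4 * 2 + 2 = 10, acc = 5 + 10 = 15.
Iteration 3: 10 < 97 holds -> k = 10 * 2 + 2 = 22, acc = 15 + 22 = 37.
Iteration 4: 22 < 97 holds -> k = 22 * 2 + 2 = 46, acc = 37 + 46 = 83.
Iteration 5: 46 < 97 holds -> k = 46 * 2 + 2 = 94, acc = 83 + 94 = 177.
Iteration 6: 94 < 97 holds -> k = 94 * 2 + 2 = 190, acc = 177 + 190 = 367.
Iteration 7: 190 < 97 fails; recursion stops.
Total rows emitted: 7.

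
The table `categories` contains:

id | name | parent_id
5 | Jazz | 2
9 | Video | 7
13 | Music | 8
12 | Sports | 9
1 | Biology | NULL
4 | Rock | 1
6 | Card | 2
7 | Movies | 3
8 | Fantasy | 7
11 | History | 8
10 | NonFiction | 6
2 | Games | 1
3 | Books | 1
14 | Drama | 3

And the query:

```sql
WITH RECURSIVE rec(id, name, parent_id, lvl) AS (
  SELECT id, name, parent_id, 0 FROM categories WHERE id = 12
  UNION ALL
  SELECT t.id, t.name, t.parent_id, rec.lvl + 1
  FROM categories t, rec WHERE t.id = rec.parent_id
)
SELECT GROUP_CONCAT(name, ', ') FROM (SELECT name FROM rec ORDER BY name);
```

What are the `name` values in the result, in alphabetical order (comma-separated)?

Base: id=12 (Sports), parent_id=9, lvl 0.
Iteration 1: join on id=9 -> Video (id 9, parent_id=7, lvl 1).
Iteration 2: join on id=7 -> Movies (id 7, parent_id=3, lvl 2).
Iteration 3: join on id=3 -> Books (id 3, parent_id=1, lvl 3).
Iteration 4: join on id=1 -> Biology (id 1, parent_id=NULL, lvl 4).
Iteration 5: parent_id is NULL; no match; recursion stops.

Biology, Books, Movies, Sports, Video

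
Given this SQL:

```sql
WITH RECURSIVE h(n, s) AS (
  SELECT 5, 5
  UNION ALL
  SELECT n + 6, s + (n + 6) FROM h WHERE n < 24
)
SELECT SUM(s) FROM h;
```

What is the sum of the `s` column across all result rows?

195

Base: n=5, s=5.
Iteration 1: 5 < 24 holds -> n = 5 + 6 = 11, s = 5 + 11 = 16.
Iteration 2: 11 < 24 holds -> n = 11 + 6 = 17, s = 16 + 17 = 33.
Iteration 3: 17 < 24 holds -> n = 17 + 6 = 23, s = 33 + 23 = 56.
Iteration 4: 23 < 24 holds -> n = 23 + 6 = 29, s = 56 + 29 = 85.
Iteration 5: 29 < 24 fails; recursion stops.
SUM(s) = 5 + 16 + 33 + 56 + 85 = 195.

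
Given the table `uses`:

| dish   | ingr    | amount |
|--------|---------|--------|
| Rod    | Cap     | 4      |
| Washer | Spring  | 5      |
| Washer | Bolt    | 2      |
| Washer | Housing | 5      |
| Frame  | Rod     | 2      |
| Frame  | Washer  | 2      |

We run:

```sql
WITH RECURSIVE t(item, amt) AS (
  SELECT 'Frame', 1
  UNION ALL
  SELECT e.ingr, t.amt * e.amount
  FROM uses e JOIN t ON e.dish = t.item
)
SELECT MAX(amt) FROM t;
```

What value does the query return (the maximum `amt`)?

10

Base: (Frame, amt=1).
Iteration 1: components of {Frame} -> Rod = 1*2 = 2, Washer = 1*2 = 2.
Iteration 2: components of {Rod,Washer} -> Bolt = 2*2 = 4, Cap = 2*4 = 8, Housing = 2*5 = 10, Spring = 2*5 = 10.
Iteration 3: no further components; recursion stops.
amt values: 1, 2, 2, 10, 10, 4, 8; the maximum is 10.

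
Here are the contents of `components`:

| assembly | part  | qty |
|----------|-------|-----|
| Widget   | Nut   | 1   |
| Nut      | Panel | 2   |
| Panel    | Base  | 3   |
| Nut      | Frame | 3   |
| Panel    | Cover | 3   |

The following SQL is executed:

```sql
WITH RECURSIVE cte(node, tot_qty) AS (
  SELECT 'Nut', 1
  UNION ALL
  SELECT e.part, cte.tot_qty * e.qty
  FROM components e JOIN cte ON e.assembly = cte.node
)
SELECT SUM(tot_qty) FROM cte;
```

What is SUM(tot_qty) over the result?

Base: (Nut, tot_qty=1).
Iteration 1: components of {Nut} -> Frame = 1*3 = 3, Panel = 1*2 = 2.
Iteration 2: components of {Frame,Panel} -> Base = 2*3 = 6, Cover = 2*3 = 6.
Iteration 3: no further components; recursion stops.
SUM(tot_qty) = 1 + 2 + 3 + 6 + 6 = 18.

18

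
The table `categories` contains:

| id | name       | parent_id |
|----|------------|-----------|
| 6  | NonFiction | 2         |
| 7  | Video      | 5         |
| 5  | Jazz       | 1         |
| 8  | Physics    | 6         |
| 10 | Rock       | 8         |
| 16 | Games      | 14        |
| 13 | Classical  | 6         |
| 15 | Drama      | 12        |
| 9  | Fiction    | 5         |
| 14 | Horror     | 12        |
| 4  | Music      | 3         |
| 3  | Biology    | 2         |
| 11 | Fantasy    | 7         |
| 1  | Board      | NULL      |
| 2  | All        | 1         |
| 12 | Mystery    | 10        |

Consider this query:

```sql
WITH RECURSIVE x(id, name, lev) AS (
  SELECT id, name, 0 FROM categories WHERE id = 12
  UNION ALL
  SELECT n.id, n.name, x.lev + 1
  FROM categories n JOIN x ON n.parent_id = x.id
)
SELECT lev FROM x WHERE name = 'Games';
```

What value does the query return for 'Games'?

2

Base: id=12 (Mystery) at lev 0.
Iteration 1: rows with parent_id in {12} -> Horror (id 14, lev 1), Drama (id 15, lev 1).
Iteration 2: rows with parent_id in {14,15} -> Games (id 16, lev 2).
Iteration 3: no rows with parent_id in {16}; recursion stops.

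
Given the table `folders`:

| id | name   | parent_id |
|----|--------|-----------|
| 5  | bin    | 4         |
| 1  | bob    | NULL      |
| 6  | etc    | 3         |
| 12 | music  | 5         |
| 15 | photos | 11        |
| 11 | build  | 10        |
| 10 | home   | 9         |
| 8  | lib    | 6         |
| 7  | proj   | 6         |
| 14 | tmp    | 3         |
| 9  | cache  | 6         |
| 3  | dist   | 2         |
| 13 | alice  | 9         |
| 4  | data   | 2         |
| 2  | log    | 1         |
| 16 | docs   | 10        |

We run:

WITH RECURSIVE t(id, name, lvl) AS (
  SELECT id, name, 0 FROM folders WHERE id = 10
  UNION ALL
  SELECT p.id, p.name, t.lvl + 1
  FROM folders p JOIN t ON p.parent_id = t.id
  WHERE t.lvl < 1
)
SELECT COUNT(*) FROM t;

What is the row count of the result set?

Base: id=10 (home) at lvl 0.
Iteration 1: rows with parent_id in {10} -> build (id 11, lvl 1), docs (id 16, lvl 1).
Iteration 2: lvl < 1 fails for all current rows; recursion stops.
Total rows emitted: 3.

3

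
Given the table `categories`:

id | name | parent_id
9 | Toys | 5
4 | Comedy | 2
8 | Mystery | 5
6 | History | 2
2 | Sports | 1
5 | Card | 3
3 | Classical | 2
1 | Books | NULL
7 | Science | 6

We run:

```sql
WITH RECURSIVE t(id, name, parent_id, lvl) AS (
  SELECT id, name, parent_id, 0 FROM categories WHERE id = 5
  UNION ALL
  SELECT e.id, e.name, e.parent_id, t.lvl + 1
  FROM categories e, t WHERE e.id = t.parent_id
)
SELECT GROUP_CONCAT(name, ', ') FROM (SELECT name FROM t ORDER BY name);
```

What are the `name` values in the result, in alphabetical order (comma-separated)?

Base: id=5 (Card), parent_id=3, lvl 0.
Iteration 1: join on id=3 -> Classical (id 3, parent_id=2, lvl 1).
Iteration 2: join on id=2 -> Sports (id 2, parent_id=1, lvl 2).
Iteration 3: join on id=1 -> Books (id 1, parent_id=NULL, lvl 3).
Iteration 4: parent_id is NULL; no match; recursion stops.

Books, Card, Classical, Sports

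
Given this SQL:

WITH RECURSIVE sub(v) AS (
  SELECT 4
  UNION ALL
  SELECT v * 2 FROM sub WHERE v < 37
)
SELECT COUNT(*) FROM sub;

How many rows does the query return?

Base: v=4.
Iteration 1: 4 < 37 holds -> v = 4 * 2 = 8.
Iteration 2: 8 < 37 holds -> v = 8 * 2 = 16.
Iteration 3: 16 < 37 holds -> v = 16 * 2 = 32.
Iteration 4: 32 < 37 holds -> v = 32 * 2 = 64.
Iteration 5: 64 < 37 fails; recursion stops.
Total rows emitted: 5.

5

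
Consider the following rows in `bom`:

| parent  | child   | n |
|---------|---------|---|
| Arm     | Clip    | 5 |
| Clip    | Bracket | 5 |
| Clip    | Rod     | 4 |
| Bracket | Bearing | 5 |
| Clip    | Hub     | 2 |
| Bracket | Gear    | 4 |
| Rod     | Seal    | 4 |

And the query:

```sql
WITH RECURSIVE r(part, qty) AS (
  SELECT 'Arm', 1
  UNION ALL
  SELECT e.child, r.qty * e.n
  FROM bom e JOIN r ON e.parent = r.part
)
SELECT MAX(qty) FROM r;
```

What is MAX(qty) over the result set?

125

Base: (Arm, qty=1).
Iteration 1: components of {Arm} -> Clip = 1*5 = 5.
Iteration 2: components of {Clip} -> Bracket = 5*5 = 25, Hub = 5*2 = 10, Rod = 5*4 = 20.
Iteration 3: components of {Bracket,Hub,Rod} -> Bearing = 25*5 = 125, Gear = 25*4 = 100, Seal = 20*4 = 80.
Iteration 4: no further components; recursion stops.
qty values: 1, 5, 25, 20, 10, 125, 100, 80; the maximum is 125.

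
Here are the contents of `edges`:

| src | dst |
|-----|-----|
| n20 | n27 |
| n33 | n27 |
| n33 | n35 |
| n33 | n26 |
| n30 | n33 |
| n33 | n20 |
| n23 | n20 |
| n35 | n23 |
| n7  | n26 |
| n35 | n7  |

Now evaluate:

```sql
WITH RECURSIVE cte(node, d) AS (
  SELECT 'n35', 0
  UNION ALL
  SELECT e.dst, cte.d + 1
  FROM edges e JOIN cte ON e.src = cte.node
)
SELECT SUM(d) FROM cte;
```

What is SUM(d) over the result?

Base: (n35, d=0).
Iteration 1: edges from {n35} -> (n23, d=1), (n7, d=1).
Iteration 2: edges from {n23,n7} -> (n20, d=2), (n26, d=2).
Iteration 3: edges from {n20,n26} -> (n27, d=3).
Iteration 4: no outgoing edges from {n27}; recursion stops.
SUM(d) = 0 + 1 + 1 + 2 + 2 + 3 = 9.

9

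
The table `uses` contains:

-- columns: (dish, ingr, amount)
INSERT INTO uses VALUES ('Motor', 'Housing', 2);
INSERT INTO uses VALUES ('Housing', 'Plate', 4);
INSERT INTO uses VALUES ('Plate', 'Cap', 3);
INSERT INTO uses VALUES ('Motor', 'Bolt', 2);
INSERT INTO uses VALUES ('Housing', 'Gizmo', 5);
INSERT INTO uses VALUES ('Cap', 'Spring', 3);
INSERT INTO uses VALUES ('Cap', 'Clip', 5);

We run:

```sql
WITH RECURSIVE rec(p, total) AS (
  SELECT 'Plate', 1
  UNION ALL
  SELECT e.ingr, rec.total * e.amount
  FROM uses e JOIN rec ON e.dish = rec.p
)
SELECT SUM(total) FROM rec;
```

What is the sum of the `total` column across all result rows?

Base: (Plate, total=1).
Iteration 1: components of {Plate} -> Cap = 1*3 = 3.
Iteration 2: components of {Cap} -> Clip = 3*5 = 15, Spring = 3*3 = 9.
Iteration 3: no further components; recursion stops.
SUM(total) = 1 + 3 + 9 + 15 = 28.

28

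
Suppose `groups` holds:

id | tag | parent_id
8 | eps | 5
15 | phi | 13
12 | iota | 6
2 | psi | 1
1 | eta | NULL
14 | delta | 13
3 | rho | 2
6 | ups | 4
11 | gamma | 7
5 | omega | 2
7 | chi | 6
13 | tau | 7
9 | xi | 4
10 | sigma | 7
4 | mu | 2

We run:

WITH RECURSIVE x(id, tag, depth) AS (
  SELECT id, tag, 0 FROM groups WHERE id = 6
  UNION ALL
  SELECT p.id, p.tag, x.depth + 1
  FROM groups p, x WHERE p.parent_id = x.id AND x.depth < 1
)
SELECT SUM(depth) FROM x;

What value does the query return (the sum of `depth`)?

Base: id=6 (ups) at depth 0.
Iteration 1: rows with parent_id in {6} -> chi (id 7, depth 1), iota (id 12, depth 1).
Iteration 2: depth < 1 fails for all current rows; recursion stops.
SUM(depth) = 0 + 1 + 1 = 2.

2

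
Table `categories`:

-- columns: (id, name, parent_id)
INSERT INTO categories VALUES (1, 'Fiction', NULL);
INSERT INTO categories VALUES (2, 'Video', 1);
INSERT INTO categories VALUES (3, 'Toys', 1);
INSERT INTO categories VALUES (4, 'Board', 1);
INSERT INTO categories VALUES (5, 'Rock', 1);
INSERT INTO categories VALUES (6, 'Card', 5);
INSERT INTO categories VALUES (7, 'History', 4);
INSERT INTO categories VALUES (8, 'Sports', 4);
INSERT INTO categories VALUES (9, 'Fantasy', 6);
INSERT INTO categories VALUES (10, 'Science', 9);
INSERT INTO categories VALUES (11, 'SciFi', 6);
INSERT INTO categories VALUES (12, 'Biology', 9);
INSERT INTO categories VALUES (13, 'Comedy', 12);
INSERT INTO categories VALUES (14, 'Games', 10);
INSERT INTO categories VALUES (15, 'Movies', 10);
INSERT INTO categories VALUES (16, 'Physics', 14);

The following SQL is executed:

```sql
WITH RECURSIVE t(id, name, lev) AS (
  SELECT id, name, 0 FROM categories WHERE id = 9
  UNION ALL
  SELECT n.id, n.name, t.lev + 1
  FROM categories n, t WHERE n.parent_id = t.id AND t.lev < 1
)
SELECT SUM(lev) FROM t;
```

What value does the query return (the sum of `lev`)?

Base: id=9 (Fantasy) at lev 0.
Iteration 1: rows with parent_id in {9} -> Science (id 10, lev 1), Biology (id 12, lev 1).
Iteration 2: lev < 1 fails for all current rows; recursion stops.
SUM(lev) = 0 + 1 + 1 = 2.

2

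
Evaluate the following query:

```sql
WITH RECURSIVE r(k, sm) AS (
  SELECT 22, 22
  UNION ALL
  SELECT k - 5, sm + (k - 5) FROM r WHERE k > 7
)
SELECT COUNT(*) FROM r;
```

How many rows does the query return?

Base: k=22, sm=22.
Iteration 1: 22 > 7 holds -> k = 22 - 5 = 17, sm = 22 + 17 = 39.
Iteration 2: 17 > 7 holds -> k = 17 - 5 = 12, sm = 39 + 12 = 51.
Iteration 3: 12 > 7 holds -> k = 12 - 5 = 7, sm = 51 + 7 = 58.
Iteration 4: 7 > 7 fails; recursion stops.
Total rows emitted: 4.

4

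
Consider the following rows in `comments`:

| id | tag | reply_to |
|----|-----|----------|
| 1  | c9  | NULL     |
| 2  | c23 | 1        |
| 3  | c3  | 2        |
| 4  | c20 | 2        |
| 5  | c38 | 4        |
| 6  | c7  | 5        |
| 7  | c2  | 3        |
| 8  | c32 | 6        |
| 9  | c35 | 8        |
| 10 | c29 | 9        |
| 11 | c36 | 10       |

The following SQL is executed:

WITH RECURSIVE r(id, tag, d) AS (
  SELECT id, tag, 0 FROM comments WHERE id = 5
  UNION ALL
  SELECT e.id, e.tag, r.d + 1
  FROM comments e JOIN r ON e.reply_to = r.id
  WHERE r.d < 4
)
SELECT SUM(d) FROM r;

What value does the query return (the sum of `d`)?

10

Base: id=5 (c38) at d 0.
Iteration 1: rows with reply_to in {5} -> c7 (id 6, d 1).
Iteration 2: rows with reply_to in {6} -> c32 (id 8, d 2).
Iteration 3: rows with reply_to in {8} -> c35 (id 9, d 3).
Iteration 4: rows with reply_to in {9} -> c29 (id 10, d 4).
Iteration 5: d < 4 fails for all current rows; recursion stops.
SUM(d) = 0 + 1 + 2 + 3 + 4 = 10.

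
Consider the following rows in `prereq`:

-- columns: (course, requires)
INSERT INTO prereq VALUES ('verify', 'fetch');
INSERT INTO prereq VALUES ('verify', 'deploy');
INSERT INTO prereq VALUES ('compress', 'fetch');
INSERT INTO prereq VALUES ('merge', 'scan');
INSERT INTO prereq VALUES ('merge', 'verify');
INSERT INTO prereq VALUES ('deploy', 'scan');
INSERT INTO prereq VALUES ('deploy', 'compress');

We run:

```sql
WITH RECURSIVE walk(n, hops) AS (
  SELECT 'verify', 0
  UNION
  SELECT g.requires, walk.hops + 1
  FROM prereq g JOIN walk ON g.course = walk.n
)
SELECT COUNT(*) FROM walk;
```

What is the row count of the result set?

Base: (verify, hops=0).
Iteration 1: edges from {verify} -> (deploy, hops=1), (fetch, hops=1).
Iteration 2: edges from {deploy,fetch} -> (compress, hops=2), (scan, hops=2).
Iteration 3: edges from {compress,scan} -> (fetch, hops=3).
Iteration 4: no outgoing edges from {fetch}; recursion stops.
Total rows emitted: 6.

6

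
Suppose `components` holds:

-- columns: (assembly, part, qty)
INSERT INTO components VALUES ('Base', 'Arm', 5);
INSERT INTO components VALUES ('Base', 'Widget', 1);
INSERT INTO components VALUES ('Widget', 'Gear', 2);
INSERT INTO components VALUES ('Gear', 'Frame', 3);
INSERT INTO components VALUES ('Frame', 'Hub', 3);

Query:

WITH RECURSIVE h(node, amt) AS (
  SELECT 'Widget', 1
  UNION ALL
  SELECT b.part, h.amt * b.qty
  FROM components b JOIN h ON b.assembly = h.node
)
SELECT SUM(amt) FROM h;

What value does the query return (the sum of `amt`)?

Base: (Widget, amt=1).
Iteration 1: components of {Widget} -> Gear = 1*2 = 2.
Iteration 2: components of {Gear} -> Frame = 2*3 = 6.
Iteration 3: components of {Frame} -> Hub = 6*3 = 18.
Iteration 4: no further components; recursion stops.
SUM(amt) = 1 + 2 + 6 + 18 = 27.

27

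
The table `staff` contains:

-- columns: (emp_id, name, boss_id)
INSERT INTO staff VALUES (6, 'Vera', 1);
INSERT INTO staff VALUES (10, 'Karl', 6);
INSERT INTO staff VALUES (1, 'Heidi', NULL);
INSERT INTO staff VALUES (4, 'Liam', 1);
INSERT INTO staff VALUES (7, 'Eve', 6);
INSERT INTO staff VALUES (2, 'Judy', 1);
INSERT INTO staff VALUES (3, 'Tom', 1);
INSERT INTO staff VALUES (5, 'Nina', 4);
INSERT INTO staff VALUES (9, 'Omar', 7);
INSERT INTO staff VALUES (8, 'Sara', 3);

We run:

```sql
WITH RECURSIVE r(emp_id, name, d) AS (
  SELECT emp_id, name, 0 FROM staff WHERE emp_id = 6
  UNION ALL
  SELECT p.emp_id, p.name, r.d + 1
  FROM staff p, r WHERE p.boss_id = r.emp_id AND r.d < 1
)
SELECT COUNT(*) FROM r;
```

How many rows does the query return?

3

Base: emp_id=6 (Vera) at d 0.
Iteration 1: rows with boss_id in {6} -> Eve (id 7, d 1), Karl (id 10, d 1).
Iteration 2: d < 1 fails for all current rows; recursion stops.
Total rows emitted: 3.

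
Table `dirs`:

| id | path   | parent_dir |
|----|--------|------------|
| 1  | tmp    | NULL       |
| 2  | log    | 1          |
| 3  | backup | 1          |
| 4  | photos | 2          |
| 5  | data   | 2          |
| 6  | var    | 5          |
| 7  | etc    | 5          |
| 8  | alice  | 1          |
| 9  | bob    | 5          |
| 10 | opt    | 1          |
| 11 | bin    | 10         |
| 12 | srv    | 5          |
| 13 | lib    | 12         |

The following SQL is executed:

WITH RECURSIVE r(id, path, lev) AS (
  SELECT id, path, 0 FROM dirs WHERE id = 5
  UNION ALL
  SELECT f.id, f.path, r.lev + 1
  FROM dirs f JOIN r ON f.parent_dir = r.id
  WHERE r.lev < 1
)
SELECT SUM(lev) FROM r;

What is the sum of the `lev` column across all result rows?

Base: id=5 (data) at lev 0.
Iteration 1: rows with parent_dir in {5} -> var (id 6, lev 1), etc (id 7, lev 1), bob (id 9, lev 1), srv (id 12, lev 1).
Iteration 2: lev < 1 fails for all current rows; recursion stops.
SUM(lev) = 0 + 1 + 1 + 1 + 1 = 4.

4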